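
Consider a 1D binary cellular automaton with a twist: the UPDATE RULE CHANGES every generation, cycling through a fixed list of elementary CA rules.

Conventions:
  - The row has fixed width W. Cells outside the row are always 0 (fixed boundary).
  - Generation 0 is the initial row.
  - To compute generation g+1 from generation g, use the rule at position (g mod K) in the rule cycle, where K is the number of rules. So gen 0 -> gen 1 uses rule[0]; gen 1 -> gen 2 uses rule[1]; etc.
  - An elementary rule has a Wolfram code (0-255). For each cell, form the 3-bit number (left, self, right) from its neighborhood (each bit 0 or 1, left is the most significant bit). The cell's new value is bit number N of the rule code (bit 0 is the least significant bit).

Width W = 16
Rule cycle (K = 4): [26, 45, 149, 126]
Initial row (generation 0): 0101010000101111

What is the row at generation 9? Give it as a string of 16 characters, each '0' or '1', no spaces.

Gen 0: 0101010000101111
Gen 1 (rule 26): 1000001001001000
Gen 2 (rule 45): 1011101001001011
Gen 3 (rule 149): 1001001101101000
Gen 4 (rule 126): 1111111111111100
Gen 5 (rule 26): 1000000000000010
Gen 6 (rule 45): 1011111111111010
Gen 7 (rule 149): 1001111111110011
Gen 8 (rule 126): 1111000000011111
Gen 9 (rule 26): 1000100000110000

Answer: 1000100000110000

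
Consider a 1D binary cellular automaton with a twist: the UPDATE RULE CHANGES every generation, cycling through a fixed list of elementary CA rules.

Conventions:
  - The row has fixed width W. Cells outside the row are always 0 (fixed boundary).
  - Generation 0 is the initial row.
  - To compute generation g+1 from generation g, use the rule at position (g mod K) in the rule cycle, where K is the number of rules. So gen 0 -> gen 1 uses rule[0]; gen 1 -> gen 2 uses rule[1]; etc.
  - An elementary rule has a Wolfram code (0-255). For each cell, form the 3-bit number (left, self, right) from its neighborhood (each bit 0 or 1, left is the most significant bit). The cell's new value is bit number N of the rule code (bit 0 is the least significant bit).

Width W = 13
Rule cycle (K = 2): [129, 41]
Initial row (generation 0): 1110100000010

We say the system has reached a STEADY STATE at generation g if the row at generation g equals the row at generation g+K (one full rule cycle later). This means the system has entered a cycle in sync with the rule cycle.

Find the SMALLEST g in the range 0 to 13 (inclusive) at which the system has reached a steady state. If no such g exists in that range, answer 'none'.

Gen 0: 1110100000010
Gen 1 (rule 129): 0100001111000
Gen 2 (rule 41): 0001101000011
Gen 3 (rule 129): 1100000011000
Gen 4 (rule 41): 1001111010011
Gen 5 (rule 129): 0000110000000
Gen 6 (rule 41): 1110100111111
Gen 7 (rule 129): 0100000011110
Gen 8 (rule 41): 0001111010000
Gen 9 (rule 129): 1100110000111
Gen 10 (rule 41): 1000100110100
Gen 11 (rule 129): 0010000000001
Gen 12 (rule 41): 1000111111100
Gen 13 (rule 129): 0010011111001
Gen 14 (rule 41): 1000010000000
Gen 15 (rule 129): 0011000111111

Answer: none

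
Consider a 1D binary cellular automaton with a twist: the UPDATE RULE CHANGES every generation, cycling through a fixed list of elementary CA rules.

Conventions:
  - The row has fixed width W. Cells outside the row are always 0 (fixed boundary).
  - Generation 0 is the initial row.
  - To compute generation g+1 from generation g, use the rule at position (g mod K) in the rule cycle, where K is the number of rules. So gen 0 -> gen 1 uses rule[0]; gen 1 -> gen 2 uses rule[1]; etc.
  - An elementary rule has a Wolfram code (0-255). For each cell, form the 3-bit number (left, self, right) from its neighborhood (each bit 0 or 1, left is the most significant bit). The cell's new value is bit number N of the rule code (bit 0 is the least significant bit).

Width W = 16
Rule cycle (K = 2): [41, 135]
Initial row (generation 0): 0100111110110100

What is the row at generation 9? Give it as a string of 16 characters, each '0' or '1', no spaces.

Answer: 1001011001100110

Derivation:
Gen 0: 0100111110110100
Gen 1 (rule 41): 0000100001101001
Gen 2 (rule 135): 1111101110001011
Gen 3 (rule 41): 1000011000100110
Gen 4 (rule 135): 1011100011101000
Gen 5 (rule 41): 0110001010010011
Gen 6 (rule 135): 1000111010110100
Gen 7 (rule 41): 0010100101101001
Gen 8 (rule 135): 1110101100001011
Gen 9 (rule 41): 1001011001100110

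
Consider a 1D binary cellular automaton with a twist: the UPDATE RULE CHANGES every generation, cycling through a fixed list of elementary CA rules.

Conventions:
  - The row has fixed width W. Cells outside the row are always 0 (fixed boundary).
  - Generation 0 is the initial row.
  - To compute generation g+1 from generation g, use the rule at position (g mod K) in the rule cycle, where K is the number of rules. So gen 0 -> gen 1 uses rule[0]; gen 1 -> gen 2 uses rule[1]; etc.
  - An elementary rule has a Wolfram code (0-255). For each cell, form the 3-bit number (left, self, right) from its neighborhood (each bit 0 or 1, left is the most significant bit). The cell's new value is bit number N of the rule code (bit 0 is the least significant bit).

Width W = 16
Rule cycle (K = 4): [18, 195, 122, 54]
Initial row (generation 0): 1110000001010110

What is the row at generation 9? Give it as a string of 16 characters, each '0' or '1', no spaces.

Gen 0: 1110000001010110
Gen 1 (rule 18): 0001000010000001
Gen 2 (rule 195): 1110011100111110
Gen 3 (rule 122): 1011110111100011
Gen 4 (rule 54): 1100001000010100
Gen 5 (rule 18): 0010010100100010
Gen 6 (rule 195): 1100100001001100
Gen 7 (rule 122): 1111010010111110
Gen 8 (rule 54): 0000111111000001
Gen 9 (rule 18): 0001000000100010

Answer: 0001000000100010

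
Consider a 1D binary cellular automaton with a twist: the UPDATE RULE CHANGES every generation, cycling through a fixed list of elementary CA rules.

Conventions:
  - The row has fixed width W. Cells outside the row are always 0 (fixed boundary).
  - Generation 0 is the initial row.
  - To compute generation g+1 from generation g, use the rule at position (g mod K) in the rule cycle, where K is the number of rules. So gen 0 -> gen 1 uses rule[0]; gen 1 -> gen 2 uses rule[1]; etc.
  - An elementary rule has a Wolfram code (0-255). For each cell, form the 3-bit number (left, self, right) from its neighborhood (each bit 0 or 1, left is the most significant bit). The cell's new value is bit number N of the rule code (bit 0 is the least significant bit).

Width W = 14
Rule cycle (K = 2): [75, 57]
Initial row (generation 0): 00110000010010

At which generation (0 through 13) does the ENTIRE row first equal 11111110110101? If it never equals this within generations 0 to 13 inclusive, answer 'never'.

Answer: never

Derivation:
Gen 0: 00110000010010
Gen 1 (rule 75): 11110111100100
Gen 2 (rule 57): 10001100010011
Gen 3 (rule 75): 00111101100111
Gen 4 (rule 57): 10100011010100
Gen 5 (rule 75): 00001111000001
Gen 6 (rule 57): 11101000111100
Gen 7 (rule 75): 10100011100101
Gen 8 (rule 57): 01011010010010
Gen 9 (rule 75): 10011000100100
Gen 10 (rule 57): 01010110010011
Gen 11 (rule 75): 10000110100111
Gen 12 (rule 57): 01110101010100
Gen 13 (rule 75): 11010000000001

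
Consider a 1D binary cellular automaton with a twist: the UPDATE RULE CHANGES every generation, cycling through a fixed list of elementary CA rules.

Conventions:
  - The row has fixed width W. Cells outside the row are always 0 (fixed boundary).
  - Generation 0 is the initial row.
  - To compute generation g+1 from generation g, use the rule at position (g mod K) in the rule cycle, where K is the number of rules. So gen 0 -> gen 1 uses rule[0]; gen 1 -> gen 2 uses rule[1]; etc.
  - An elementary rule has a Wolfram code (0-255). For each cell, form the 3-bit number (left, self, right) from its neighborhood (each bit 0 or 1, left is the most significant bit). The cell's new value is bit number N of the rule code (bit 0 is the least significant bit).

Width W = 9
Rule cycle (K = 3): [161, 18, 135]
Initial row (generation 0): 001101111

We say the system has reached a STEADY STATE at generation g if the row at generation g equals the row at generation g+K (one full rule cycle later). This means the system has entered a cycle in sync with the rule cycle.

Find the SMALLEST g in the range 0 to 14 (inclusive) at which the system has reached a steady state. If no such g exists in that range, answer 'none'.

Gen 0: 001101111
Gen 1 (rule 161): 100010110
Gen 2 (rule 18): 010100001
Gen 3 (rule 135): 110101111
Gen 4 (rule 161): 001010110
Gen 5 (rule 18): 010000001
Gen 6 (rule 135): 110111111
Gen 7 (rule 161): 001011110
Gen 8 (rule 18): 010000001
Gen 9 (rule 135): 110111111
Gen 10 (rule 161): 001011110
Gen 11 (rule 18): 010000001
Gen 12 (rule 135): 110111111
Gen 13 (rule 161): 001011110
Gen 14 (rule 18): 010000001
Gen 15 (rule 135): 110111111
Gen 16 (rule 161): 001011110
Gen 17 (rule 18): 010000001

Answer: 5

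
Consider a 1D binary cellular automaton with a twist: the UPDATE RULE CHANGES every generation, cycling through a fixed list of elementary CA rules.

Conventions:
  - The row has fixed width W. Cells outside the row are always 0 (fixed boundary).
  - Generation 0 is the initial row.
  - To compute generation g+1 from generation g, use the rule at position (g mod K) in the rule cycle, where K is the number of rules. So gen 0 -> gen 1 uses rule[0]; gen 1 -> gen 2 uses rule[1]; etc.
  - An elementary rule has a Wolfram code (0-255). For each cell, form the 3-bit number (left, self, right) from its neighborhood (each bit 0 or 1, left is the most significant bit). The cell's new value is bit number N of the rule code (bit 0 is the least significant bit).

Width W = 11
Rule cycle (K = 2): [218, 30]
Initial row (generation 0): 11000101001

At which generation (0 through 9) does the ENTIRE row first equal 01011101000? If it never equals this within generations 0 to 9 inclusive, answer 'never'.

Gen 0: 11000101001
Gen 1 (rule 218): 11101000110
Gen 2 (rule 30): 10001101101
Gen 3 (rule 218): 01011101100
Gen 4 (rule 30): 11010001010
Gen 5 (rule 218): 11001010001
Gen 6 (rule 30): 10111011011
Gen 7 (rule 218): 00111011011
Gen 8 (rule 30): 01100010010
Gen 9 (rule 218): 11110101101

Answer: never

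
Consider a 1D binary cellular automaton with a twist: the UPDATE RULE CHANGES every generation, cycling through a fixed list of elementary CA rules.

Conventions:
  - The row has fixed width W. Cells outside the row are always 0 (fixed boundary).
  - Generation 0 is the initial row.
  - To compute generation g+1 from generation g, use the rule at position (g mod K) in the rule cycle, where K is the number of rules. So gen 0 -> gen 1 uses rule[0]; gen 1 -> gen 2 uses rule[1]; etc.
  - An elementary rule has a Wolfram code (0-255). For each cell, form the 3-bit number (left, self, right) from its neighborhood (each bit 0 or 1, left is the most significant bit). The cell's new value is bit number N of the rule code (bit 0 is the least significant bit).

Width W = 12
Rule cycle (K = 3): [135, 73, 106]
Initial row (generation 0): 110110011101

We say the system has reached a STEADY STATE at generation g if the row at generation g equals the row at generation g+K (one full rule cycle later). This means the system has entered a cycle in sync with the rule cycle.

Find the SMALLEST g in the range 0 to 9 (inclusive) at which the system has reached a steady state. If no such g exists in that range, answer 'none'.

Gen 0: 110110011101
Gen 1 (rule 135): 000000101001
Gen 2 (rule 73): 111110000000
Gen 3 (rule 106): 100010000000
Gen 4 (rule 135): 101110111111
Gen 5 (rule 73): 001010100001
Gen 6 (rule 106): 010101000010
Gen 7 (rule 135): 110101011110
Gen 8 (rule 73): 110000010010
Gen 9 (rule 106): 110000100100
Gen 10 (rule 135): 000111101101
Gen 11 (rule 73): 110100101100
Gen 12 (rule 106): 111001011100

Answer: none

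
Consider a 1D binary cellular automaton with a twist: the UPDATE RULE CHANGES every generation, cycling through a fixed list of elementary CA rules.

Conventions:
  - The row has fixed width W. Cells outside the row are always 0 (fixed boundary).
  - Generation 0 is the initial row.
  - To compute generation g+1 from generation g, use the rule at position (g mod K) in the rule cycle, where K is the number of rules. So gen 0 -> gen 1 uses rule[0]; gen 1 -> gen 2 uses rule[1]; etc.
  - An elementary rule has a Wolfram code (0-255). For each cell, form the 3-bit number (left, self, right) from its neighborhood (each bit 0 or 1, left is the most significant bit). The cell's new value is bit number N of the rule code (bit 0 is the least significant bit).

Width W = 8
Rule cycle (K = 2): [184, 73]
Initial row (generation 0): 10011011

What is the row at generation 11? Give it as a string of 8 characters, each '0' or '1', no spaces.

Gen 0: 10011011
Gen 1 (rule 184): 01010110
Gen 2 (rule 73): 00000110
Gen 3 (rule 184): 00000101
Gen 4 (rule 73): 11110000
Gen 5 (rule 184): 11101000
Gen 6 (rule 73): 10100011
Gen 7 (rule 184): 01010010
Gen 8 (rule 73): 00000000
Gen 9 (rule 184): 00000000
Gen 10 (rule 73): 11111111
Gen 11 (rule 184): 11111110

Answer: 11111110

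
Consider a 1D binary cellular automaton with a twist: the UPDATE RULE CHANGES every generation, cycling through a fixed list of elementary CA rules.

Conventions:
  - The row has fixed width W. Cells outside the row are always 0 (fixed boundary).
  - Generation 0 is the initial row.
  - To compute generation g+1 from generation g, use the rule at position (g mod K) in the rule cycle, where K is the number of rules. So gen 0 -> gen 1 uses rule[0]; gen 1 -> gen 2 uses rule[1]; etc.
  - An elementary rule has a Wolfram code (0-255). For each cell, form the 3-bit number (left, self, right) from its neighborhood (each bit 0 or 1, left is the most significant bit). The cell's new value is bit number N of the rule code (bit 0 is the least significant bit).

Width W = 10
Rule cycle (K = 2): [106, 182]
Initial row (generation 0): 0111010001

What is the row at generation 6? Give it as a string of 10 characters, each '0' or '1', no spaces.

Answer: 1100111010

Derivation:
Gen 0: 0111010001
Gen 1 (rule 106): 1101100010
Gen 2 (rule 182): 0010010111
Gen 3 (rule 106): 0100101101
Gen 4 (rule 182): 1111110011
Gen 5 (rule 106): 1000010111
Gen 6 (rule 182): 1100111010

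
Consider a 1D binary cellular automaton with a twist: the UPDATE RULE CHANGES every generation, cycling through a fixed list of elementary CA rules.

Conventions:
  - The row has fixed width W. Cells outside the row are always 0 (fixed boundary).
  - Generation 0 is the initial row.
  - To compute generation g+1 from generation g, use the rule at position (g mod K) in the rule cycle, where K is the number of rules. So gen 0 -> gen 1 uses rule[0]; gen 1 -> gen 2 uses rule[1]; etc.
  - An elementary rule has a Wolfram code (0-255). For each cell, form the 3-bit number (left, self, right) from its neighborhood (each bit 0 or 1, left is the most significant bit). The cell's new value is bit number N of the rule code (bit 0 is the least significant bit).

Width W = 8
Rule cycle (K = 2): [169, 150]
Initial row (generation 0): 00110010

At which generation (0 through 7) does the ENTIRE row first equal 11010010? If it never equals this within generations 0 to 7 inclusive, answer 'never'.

Gen 0: 00110010
Gen 1 (rule 169): 10100000
Gen 2 (rule 150): 10110000
Gen 3 (rule 169): 01100111
Gen 4 (rule 150): 10011010
Gen 5 (rule 169): 00010100
Gen 6 (rule 150): 00110110
Gen 7 (rule 169): 10101100

Answer: never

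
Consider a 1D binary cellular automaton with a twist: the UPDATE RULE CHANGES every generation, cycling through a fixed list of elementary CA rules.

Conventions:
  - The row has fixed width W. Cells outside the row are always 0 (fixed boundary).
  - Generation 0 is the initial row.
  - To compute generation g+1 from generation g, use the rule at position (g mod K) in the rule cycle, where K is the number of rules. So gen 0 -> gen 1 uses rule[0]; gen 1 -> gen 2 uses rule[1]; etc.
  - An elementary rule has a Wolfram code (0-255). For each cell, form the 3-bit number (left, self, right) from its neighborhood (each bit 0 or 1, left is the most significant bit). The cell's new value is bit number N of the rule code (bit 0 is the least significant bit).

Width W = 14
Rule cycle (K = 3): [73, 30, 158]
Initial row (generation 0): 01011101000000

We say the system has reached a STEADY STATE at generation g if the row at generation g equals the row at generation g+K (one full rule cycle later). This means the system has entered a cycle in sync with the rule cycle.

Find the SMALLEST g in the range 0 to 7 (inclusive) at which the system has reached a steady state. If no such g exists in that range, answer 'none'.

Gen 0: 01011101000000
Gen 1 (rule 73): 00010100011111
Gen 2 (rule 30): 00110110110000
Gen 3 (rule 158): 01100100101000
Gen 4 (rule 73): 01100000000011
Gen 5 (rule 30): 11010000000110
Gen 6 (rule 158): 10011000001101
Gen 7 (rule 73): 00011011101100
Gen 8 (rule 30): 00110010001010
Gen 9 (rule 158): 01101111011011
Gen 10 (rule 73): 01101001011011

Answer: none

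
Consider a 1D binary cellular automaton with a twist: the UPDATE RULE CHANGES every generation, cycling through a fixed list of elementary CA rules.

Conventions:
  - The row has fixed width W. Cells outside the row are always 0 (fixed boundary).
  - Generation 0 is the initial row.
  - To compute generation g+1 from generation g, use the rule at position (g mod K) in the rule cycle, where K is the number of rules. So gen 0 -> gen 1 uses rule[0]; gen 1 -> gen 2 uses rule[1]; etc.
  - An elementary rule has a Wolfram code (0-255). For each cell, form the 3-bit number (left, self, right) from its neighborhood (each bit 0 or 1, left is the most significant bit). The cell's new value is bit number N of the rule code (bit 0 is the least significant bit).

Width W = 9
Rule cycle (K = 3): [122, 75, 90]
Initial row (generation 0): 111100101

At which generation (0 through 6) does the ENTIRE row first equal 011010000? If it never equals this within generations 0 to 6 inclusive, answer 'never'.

Answer: never

Derivation:
Gen 0: 111100101
Gen 1 (rule 122): 100111010
Gen 2 (rule 75): 001101000
Gen 3 (rule 90): 011100100
Gen 4 (rule 122): 110111010
Gen 5 (rule 75): 110101000
Gen 6 (rule 90): 110000100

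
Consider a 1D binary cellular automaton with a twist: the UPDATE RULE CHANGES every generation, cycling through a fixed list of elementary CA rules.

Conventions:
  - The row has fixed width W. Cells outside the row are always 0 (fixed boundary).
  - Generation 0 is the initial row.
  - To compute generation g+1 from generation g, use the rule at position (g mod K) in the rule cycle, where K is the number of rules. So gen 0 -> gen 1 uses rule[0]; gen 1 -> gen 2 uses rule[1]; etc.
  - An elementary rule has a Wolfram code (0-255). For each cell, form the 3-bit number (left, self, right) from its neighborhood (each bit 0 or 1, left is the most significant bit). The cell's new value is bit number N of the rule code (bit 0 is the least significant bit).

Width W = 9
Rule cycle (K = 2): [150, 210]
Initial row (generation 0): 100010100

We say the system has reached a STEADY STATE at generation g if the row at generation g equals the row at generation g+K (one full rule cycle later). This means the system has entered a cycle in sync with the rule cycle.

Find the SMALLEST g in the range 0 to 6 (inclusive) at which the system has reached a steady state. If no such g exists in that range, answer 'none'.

Gen 0: 100010100
Gen 1 (rule 150): 110110110
Gen 2 (rule 210): 010010011
Gen 3 (rule 150): 111111100
Gen 4 (rule 210): 011111110
Gen 5 (rule 150): 101111101
Gen 6 (rule 210): 000111100
Gen 7 (rule 150): 001011010
Gen 8 (rule 210): 010001001

Answer: none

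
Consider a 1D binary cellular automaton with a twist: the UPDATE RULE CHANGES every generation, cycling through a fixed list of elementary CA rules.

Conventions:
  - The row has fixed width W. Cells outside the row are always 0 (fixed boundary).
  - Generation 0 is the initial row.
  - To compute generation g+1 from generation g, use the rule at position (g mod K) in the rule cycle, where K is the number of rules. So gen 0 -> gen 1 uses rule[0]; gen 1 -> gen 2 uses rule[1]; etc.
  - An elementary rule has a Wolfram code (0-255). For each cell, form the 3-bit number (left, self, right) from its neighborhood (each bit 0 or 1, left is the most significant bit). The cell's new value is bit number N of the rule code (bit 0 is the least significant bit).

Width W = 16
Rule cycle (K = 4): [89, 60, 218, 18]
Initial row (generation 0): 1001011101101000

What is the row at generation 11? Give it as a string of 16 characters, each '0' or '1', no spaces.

Gen 0: 1001011101101000
Gen 1 (rule 89): 0100010101100111
Gen 2 (rule 60): 0110011111010100
Gen 3 (rule 218): 1111111111000010
Gen 4 (rule 18): 0000000000100101
Gen 5 (rule 89): 1111111110010000
Gen 6 (rule 60): 1000000001011000
Gen 7 (rule 218): 0100000010011100
Gen 8 (rule 18): 1010000101100010
Gen 9 (rule 89): 0001110001111001
Gen 10 (rule 60): 0001001001000101
Gen 11 (rule 218): 0010110110101000

Answer: 0010110110101000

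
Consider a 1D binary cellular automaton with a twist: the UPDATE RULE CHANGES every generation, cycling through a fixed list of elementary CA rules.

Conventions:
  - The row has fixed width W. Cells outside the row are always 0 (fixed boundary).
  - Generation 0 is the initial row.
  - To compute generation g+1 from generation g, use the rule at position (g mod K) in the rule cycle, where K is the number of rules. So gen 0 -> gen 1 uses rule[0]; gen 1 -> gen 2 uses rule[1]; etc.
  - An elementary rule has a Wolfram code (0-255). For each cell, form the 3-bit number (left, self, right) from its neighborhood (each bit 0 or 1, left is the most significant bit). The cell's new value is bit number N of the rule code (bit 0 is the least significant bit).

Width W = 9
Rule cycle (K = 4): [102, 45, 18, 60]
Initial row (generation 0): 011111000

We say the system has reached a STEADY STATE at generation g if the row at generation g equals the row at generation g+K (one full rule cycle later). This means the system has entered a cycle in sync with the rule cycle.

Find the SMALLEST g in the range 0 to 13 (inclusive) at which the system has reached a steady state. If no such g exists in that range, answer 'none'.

Gen 0: 011111000
Gen 1 (rule 102): 100001000
Gen 2 (rule 45): 101101011
Gen 3 (rule 18): 000000000
Gen 4 (rule 60): 000000000
Gen 5 (rule 102): 000000000
Gen 6 (rule 45): 111111111
Gen 7 (rule 18): 000000000
Gen 8 (rule 60): 000000000
Gen 9 (rule 102): 000000000
Gen 10 (rule 45): 111111111
Gen 11 (rule 18): 000000000
Gen 12 (rule 60): 000000000
Gen 13 (rule 102): 000000000
Gen 14 (rule 45): 111111111
Gen 15 (rule 18): 000000000
Gen 16 (rule 60): 000000000
Gen 17 (rule 102): 000000000

Answer: 3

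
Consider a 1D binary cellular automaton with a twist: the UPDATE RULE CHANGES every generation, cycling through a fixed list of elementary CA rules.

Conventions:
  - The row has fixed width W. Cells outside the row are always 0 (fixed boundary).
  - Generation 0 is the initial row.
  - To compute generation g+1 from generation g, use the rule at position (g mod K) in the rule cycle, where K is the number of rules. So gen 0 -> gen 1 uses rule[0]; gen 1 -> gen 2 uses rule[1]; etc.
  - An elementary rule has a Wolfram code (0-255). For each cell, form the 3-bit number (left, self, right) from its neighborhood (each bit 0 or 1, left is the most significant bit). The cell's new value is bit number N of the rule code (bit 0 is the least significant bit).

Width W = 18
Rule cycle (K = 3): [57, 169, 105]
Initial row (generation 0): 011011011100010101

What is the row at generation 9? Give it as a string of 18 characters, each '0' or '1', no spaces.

Gen 0: 011011011100010101
Gen 1 (rule 57): 010110110011001010
Gen 2 (rule 169): 001101100010000100
Gen 3 (rule 105): 101111101000110001
Gen 4 (rule 57): 011000010110101100
Gen 5 (rule 169): 010011001101011001
Gen 6 (rule 105): 000011001110111000
Gen 7 (rule 57): 111010101001100111
Gen 8 (rule 169): 110101010001000110
Gen 9 (rule 105): 111010100100010110

Answer: 111010100100010110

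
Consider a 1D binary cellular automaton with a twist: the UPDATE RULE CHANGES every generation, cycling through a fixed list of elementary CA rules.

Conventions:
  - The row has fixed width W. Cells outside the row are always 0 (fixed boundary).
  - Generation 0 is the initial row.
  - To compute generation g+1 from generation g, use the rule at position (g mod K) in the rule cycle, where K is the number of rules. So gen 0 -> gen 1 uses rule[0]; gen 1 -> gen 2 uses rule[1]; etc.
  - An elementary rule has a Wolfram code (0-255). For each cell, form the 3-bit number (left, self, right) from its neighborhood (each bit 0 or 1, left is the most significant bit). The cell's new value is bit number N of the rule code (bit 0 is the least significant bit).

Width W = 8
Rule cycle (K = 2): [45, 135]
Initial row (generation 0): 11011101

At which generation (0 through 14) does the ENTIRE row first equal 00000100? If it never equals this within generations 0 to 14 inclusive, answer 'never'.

Gen 0: 11011101
Gen 1 (rule 45): 10110011
Gen 2 (rule 135): 10000100
Gen 3 (rule 45): 10110101
Gen 4 (rule 135): 10000101
Gen 5 (rule 45): 10110111
Gen 6 (rule 135): 10000010
Gen 7 (rule 45): 10111010
Gen 8 (rule 135): 10010010
Gen 9 (rule 45): 10010010
Gen 10 (rule 135): 10110110
Gen 11 (rule 45): 11101100
Gen 12 (rule 135): 01000001
Gen 13 (rule 45): 01011101
Gen 14 (rule 135): 11001001

Answer: never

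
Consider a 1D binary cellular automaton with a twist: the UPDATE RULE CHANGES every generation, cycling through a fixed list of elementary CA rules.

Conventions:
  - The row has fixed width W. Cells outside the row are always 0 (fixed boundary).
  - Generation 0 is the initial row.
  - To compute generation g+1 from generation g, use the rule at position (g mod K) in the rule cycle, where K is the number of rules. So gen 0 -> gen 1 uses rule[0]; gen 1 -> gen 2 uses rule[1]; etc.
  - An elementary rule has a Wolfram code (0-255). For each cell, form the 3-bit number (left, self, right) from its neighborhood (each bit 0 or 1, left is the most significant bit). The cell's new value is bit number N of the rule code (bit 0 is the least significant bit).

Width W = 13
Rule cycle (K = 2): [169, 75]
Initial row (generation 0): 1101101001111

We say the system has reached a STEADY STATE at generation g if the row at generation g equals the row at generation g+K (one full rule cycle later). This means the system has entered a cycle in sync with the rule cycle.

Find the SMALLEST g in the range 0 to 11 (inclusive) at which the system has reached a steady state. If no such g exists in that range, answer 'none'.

Gen 0: 1101101001111
Gen 1 (rule 169): 1011010001110
Gen 2 (rule 75): 0011000111010
Gen 3 (rule 169): 1010010110100
Gen 4 (rule 75): 0000100110001
Gen 5 (rule 169): 1110000100100
Gen 6 (rule 75): 1010111001001
Gen 7 (rule 169): 0101110000000
Gen 8 (rule 75): 1001010111111
Gen 9 (rule 169): 0000101111110
Gen 10 (rule 75): 1111001000010
Gen 11 (rule 169): 1110000011000
Gen 12 (rule 75): 1010111111011
Gen 13 (rule 169): 0101111110110

Answer: none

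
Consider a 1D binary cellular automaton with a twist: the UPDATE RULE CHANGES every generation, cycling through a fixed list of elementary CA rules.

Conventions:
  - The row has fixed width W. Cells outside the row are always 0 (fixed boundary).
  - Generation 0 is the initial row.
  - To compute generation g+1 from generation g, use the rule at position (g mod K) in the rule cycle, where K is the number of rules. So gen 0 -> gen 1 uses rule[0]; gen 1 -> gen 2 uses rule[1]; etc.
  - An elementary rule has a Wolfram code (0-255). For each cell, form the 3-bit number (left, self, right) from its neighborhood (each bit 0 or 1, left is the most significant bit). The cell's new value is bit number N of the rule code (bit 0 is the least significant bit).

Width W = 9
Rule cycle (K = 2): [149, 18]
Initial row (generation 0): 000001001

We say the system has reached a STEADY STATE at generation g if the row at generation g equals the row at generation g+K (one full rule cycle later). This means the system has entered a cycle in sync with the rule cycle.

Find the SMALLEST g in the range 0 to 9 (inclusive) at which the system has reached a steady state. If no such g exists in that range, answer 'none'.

Answer: 2

Derivation:
Gen 0: 000001001
Gen 1 (rule 149): 111101101
Gen 2 (rule 18): 000000000
Gen 3 (rule 149): 111111111
Gen 4 (rule 18): 000000000
Gen 5 (rule 149): 111111111
Gen 6 (rule 18): 000000000
Gen 7 (rule 149): 111111111
Gen 8 (rule 18): 000000000
Gen 9 (rule 149): 111111111
Gen 10 (rule 18): 000000000
Gen 11 (rule 149): 111111111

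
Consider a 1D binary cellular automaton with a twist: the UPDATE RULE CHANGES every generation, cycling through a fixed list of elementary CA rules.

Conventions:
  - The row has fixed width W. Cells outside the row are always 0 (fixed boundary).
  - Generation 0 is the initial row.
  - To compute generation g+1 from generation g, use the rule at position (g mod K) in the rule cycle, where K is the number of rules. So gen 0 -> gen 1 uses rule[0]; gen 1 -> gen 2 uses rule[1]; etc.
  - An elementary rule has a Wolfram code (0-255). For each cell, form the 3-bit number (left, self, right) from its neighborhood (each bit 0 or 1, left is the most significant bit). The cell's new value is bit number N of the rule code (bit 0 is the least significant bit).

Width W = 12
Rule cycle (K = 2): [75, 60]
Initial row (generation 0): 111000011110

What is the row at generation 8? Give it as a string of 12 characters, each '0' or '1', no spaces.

Gen 0: 111000011110
Gen 1 (rule 75): 101011110010
Gen 2 (rule 60): 111110001011
Gen 3 (rule 75): 100010110011
Gen 4 (rule 60): 110011101010
Gen 5 (rule 75): 110110100000
Gen 6 (rule 60): 101101110000
Gen 7 (rule 75): 001101010111
Gen 8 (rule 60): 001011111100

Answer: 001011111100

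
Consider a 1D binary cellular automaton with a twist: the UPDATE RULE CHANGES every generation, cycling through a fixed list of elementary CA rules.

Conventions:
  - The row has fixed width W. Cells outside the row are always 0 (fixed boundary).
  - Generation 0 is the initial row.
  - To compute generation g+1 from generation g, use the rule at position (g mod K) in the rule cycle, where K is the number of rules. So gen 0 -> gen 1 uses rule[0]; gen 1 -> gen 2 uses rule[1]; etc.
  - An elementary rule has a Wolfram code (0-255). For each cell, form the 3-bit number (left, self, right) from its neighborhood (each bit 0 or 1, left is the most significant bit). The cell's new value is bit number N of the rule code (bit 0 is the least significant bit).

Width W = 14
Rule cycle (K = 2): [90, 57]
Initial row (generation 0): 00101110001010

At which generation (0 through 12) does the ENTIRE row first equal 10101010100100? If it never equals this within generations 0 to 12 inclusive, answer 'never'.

Gen 0: 00101110001010
Gen 1 (rule 90): 01001011010001
Gen 2 (rule 57): 00100110101100
Gen 3 (rule 90): 01011110001110
Gen 4 (rule 57): 00110001101001
Gen 5 (rule 90): 01111011100110
Gen 6 (rule 57): 01000110010101
Gen 7 (rule 90): 10101111100000
Gen 8 (rule 57): 01011000011111
Gen 9 (rule 90): 10011100110001
Gen 10 (rule 57): 01010010101100
Gen 11 (rule 90): 10001100001110
Gen 12 (rule 57): 01101011101001

Answer: never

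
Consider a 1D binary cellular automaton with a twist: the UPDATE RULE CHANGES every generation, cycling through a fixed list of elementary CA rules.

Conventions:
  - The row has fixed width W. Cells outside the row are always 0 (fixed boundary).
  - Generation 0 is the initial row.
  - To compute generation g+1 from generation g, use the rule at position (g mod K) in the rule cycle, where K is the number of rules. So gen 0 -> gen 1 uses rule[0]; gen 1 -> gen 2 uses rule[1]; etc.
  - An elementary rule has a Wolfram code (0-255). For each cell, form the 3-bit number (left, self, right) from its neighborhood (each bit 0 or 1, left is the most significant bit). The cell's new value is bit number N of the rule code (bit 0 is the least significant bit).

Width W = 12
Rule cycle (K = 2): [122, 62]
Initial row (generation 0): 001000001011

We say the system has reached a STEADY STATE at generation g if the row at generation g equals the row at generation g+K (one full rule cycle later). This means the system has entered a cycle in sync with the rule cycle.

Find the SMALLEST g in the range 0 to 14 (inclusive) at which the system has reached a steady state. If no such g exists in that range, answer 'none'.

Answer: none

Derivation:
Gen 0: 001000001011
Gen 1 (rule 122): 010100010111
Gen 2 (rule 62): 111110111100
Gen 3 (rule 122): 100011100110
Gen 4 (rule 62): 110110011101
Gen 5 (rule 122): 111111110110
Gen 6 (rule 62): 100000001101
Gen 7 (rule 122): 010000011110
Gen 8 (rule 62): 111000110001
Gen 9 (rule 122): 101101111010
Gen 10 (rule 62): 111011000111
Gen 11 (rule 122): 101111101101
Gen 12 (rule 62): 111000011011
Gen 13 (rule 122): 101100111111
Gen 14 (rule 62): 111011100000
Gen 15 (rule 122): 101110110000
Gen 16 (rule 62): 111001101000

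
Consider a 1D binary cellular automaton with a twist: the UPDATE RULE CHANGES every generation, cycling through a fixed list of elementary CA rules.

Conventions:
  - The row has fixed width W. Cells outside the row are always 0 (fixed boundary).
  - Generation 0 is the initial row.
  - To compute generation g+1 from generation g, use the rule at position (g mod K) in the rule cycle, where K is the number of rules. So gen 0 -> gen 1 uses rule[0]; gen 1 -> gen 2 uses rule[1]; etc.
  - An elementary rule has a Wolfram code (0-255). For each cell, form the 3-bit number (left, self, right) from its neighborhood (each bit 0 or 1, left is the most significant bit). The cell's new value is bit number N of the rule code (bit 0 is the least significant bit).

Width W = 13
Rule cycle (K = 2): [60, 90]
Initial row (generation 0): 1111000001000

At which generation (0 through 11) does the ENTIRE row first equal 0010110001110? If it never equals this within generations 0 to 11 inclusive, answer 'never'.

Answer: 9

Derivation:
Gen 0: 1111000001000
Gen 1 (rule 60): 1000100001100
Gen 2 (rule 90): 0101010011110
Gen 3 (rule 60): 0111111010001
Gen 4 (rule 90): 1100001001010
Gen 5 (rule 60): 1010001101111
Gen 6 (rule 90): 0001011101001
Gen 7 (rule 60): 0001110011101
Gen 8 (rule 90): 0011011110100
Gen 9 (rule 60): 0010110001110
Gen 10 (rule 90): 0100111011011
Gen 11 (rule 60): 0110100110110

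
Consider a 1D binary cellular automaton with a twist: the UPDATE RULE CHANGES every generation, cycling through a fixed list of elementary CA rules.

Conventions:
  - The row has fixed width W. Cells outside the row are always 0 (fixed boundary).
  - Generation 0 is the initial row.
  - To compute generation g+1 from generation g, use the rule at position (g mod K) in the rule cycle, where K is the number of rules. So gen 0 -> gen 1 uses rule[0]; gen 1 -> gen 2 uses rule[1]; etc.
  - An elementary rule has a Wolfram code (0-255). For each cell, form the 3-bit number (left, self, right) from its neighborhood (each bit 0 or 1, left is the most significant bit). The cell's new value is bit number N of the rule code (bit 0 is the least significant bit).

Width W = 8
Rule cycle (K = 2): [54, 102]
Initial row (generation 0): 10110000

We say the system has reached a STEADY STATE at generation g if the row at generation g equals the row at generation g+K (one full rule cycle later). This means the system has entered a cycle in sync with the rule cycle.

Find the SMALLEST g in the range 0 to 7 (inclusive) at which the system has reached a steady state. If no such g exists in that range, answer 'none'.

Answer: none

Derivation:
Gen 0: 10110000
Gen 1 (rule 54): 11001000
Gen 2 (rule 102): 01011000
Gen 3 (rule 54): 11100100
Gen 4 (rule 102): 00101100
Gen 5 (rule 54): 01110010
Gen 6 (rule 102): 10010110
Gen 7 (rule 54): 11111001
Gen 8 (rule 102): 00001011
Gen 9 (rule 54): 00011100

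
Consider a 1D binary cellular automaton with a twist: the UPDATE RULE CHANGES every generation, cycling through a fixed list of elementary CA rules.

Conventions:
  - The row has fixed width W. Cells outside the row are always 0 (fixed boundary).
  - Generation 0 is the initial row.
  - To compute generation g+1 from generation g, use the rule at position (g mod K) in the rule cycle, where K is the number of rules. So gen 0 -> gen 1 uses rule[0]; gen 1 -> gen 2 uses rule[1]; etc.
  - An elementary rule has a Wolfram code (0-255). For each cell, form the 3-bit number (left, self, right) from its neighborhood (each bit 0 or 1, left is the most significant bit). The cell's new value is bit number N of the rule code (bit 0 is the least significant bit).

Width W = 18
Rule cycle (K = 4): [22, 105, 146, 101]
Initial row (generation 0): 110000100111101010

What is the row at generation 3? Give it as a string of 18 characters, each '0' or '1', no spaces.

Answer: 010010110001011010

Derivation:
Gen 0: 110000100111101010
Gen 1 (rule 22): 001001111000001011
Gen 2 (rule 105): 100001001011100111
Gen 3 (rule 146): 010010110001011010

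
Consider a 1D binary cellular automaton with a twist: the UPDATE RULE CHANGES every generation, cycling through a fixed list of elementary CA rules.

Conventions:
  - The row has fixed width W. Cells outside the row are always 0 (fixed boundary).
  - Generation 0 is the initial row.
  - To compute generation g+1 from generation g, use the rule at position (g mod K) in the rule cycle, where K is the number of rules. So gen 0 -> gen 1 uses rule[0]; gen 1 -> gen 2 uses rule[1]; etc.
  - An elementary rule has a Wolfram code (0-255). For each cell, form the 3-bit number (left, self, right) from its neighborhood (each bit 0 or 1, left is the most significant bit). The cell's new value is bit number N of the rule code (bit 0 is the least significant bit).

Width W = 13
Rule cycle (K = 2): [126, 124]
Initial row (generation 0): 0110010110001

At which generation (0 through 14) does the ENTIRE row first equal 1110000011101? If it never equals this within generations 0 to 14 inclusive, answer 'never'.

Answer: 4

Derivation:
Gen 0: 0110010110001
Gen 1 (rule 126): 1111111111011
Gen 2 (rule 124): 1000000001111
Gen 3 (rule 126): 1100000011001
Gen 4 (rule 124): 1110000011101
Gen 5 (rule 126): 1011000110111
Gen 6 (rule 124): 1111100111101
Gen 7 (rule 126): 1000111100111
Gen 8 (rule 124): 1100100110101
Gen 9 (rule 126): 1111111111111
Gen 10 (rule 124): 1000000000001
Gen 11 (rule 126): 1100000000011
Gen 12 (rule 124): 1110000000011
Gen 13 (rule 126): 1011000000111
Gen 14 (rule 124): 1111100000101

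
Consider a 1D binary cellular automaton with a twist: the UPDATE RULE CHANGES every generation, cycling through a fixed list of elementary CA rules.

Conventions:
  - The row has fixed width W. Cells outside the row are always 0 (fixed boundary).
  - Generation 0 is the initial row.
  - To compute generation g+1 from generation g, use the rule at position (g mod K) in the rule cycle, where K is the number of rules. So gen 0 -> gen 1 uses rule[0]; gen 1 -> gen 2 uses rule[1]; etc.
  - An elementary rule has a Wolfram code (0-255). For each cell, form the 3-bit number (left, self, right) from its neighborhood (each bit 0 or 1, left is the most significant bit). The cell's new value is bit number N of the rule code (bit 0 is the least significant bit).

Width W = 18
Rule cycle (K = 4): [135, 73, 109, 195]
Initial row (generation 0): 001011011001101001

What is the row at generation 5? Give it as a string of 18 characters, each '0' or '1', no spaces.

Gen 0: 001011011001101001
Gen 1 (rule 135): 111000000010001011
Gen 2 (rule 73): 101011111000100011
Gen 3 (rule 109): 111110001010101011
Gen 4 (rule 195): 011110110000000001
Gen 5 (rule 135): 101100000111111111

Answer: 101100000111111111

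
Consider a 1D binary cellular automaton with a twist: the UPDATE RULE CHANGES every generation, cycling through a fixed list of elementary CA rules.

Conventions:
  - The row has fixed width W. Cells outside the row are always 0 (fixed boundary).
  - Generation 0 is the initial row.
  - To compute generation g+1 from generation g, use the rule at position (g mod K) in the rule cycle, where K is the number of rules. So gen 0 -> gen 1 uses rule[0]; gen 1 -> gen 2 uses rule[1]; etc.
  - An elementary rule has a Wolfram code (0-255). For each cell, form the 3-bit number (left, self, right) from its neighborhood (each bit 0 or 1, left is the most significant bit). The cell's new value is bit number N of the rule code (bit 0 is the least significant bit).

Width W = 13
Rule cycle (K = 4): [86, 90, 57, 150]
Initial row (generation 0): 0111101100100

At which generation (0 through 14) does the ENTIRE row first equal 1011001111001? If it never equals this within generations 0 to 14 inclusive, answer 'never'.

Answer: 12

Derivation:
Gen 0: 0111101100100
Gen 1 (rule 86): 1000100111110
Gen 2 (rule 90): 0101011100011
Gen 3 (rule 57): 0010110011010
Gen 4 (rule 150): 0110001100011
Gen 5 (rule 86): 1011010110101
Gen 6 (rule 90): 0011000110000
Gen 7 (rule 57): 1010110101111
Gen 8 (rule 150): 1010000100110
Gen 9 (rule 86): 1011001111011
Gen 10 (rule 90): 0011111001011
Gen 11 (rule 57): 1010000100110
Gen 12 (rule 150): 1011001111001
Gen 13 (rule 86): 1001110001111
Gen 14 (rule 90): 0111011011001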